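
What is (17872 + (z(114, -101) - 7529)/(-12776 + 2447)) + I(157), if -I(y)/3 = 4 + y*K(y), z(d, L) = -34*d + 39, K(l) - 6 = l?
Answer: -608501011/10329 ≈ -58912.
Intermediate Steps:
K(l) = 6 + l
z(d, L) = 39 - 34*d
I(y) = -12 - 3*y*(6 + y) (I(y) = -3*(4 + y*(6 + y)) = -12 - 3*y*(6 + y))
(17872 + (z(114, -101) - 7529)/(-12776 + 2447)) + I(157) = (17872 + ((39 - 34*114) - 7529)/(-12776 + 2447)) + (-12 - 3*157*(6 + 157)) = (17872 + ((39 - 3876) - 7529)/(-10329)) + (-12 - 3*157*163) = (17872 + (-3837 - 7529)*(-1/10329)) + (-12 - 76773) = (17872 - 11366*(-1/10329)) - 76785 = (17872 + 11366/10329) - 76785 = 184611254/10329 - 76785 = -608501011/10329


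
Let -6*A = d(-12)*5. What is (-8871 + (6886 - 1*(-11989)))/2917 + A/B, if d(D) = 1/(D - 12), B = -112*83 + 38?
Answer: 13336838023/3888804384 ≈ 3.4295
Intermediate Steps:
B = -9258 (B = -9296 + 38 = -9258)
d(D) = 1/(-12 + D)
A = 5/144 (A = -5/(6*(-12 - 12)) = -5/(6*(-24)) = -(-1)*5/144 = -⅙*(-5/24) = 5/144 ≈ 0.034722)
(-8871 + (6886 - 1*(-11989)))/2917 + A/B = (-8871 + (6886 - 1*(-11989)))/2917 + (5/144)/(-9258) = (-8871 + (6886 + 11989))*(1/2917) + (5/144)*(-1/9258) = (-8871 + 18875)*(1/2917) - 5/1333152 = 10004*(1/2917) - 5/1333152 = 10004/2917 - 5/1333152 = 13336838023/3888804384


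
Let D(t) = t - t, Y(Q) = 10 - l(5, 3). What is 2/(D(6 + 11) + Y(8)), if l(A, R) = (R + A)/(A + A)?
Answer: 5/23 ≈ 0.21739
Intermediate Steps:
l(A, R) = (A + R)/(2*A) (l(A, R) = (A + R)/((2*A)) = (A + R)*(1/(2*A)) = (A + R)/(2*A))
Y(Q) = 46/5 (Y(Q) = 10 - (5 + 3)/(2*5) = 10 - 8/(2*5) = 10 - 1*4/5 = 10 - 4/5 = 46/5)
D(t) = 0
2/(D(6 + 11) + Y(8)) = 2/(0 + 46/5) = 2/(46/5) = (5/46)*2 = 5/23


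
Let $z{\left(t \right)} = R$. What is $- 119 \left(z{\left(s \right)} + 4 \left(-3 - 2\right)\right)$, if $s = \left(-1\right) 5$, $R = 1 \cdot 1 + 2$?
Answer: $2023$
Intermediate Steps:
$R = 3$ ($R = 1 + 2 = 3$)
$s = -5$
$z{\left(t \right)} = 3$
$- 119 \left(z{\left(s \right)} + 4 \left(-3 - 2\right)\right) = - 119 \left(3 + 4 \left(-3 - 2\right)\right) = - 119 \left(3 + 4 \left(-5\right)\right) = - 119 \left(3 - 20\right) = \left(-119\right) \left(-17\right) = 2023$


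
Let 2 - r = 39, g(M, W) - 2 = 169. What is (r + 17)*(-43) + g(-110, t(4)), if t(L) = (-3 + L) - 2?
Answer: 1031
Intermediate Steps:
t(L) = -5 + L
g(M, W) = 171 (g(M, W) = 2 + 169 = 171)
r = -37 (r = 2 - 1*39 = 2 - 39 = -37)
(r + 17)*(-43) + g(-110, t(4)) = (-37 + 17)*(-43) + 171 = -20*(-43) + 171 = 860 + 171 = 1031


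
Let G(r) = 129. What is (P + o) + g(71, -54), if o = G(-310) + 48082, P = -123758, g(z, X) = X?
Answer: -75601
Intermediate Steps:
o = 48211 (o = 129 + 48082 = 48211)
(P + o) + g(71, -54) = (-123758 + 48211) - 54 = -75547 - 54 = -75601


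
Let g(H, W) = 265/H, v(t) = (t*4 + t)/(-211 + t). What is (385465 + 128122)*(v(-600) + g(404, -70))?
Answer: 732844994105/327644 ≈ 2.2367e+6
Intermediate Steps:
v(t) = 5*t/(-211 + t) (v(t) = (4*t + t)/(-211 + t) = (5*t)/(-211 + t) = 5*t/(-211 + t))
(385465 + 128122)*(v(-600) + g(404, -70)) = (385465 + 128122)*(5*(-600)/(-211 - 600) + 265/404) = 513587*(5*(-600)/(-811) + 265*(1/404)) = 513587*(5*(-600)*(-1/811) + 265/404) = 513587*(3000/811 + 265/404) = 513587*(1426915/327644) = 732844994105/327644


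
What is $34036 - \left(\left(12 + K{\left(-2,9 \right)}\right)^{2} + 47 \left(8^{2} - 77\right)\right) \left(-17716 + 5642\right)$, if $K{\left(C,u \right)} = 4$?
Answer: $-4252234$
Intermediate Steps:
$34036 - \left(\left(12 + K{\left(-2,9 \right)}\right)^{2} + 47 \left(8^{2} - 77\right)\right) \left(-17716 + 5642\right) = 34036 - \left(\left(12 + 4\right)^{2} + 47 \left(8^{2} - 77\right)\right) \left(-17716 + 5642\right) = 34036 - \left(16^{2} + 47 \left(64 - 77\right)\right) \left(-12074\right) = 34036 - \left(256 + 47 \left(-13\right)\right) \left(-12074\right) = 34036 - \left(256 - 611\right) \left(-12074\right) = 34036 - \left(-355\right) \left(-12074\right) = 34036 - 4286270 = -4252234$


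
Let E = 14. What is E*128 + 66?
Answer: 1858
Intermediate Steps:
E*128 + 66 = 14*128 + 66 = 1792 + 66 = 1858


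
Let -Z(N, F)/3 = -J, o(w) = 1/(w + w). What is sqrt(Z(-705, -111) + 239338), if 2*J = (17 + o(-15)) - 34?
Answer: 13*sqrt(141605)/10 ≈ 489.20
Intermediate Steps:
o(w) = 1/(2*w)
J = -511/60 (J = ((17 + (1/2)/(-15)) - 34)/2 = ((17 + (1/2)*(-1/15)) - 34)/2 = ((17 - 1/30) - 34)/2 = (509/30 - 34)/2 = (1/2)*(-511/30) = -511/60 ≈ -8.5167)
Z(N, F) = -511/20 (Z(N, F) = -(-3)*(-511)/60 = -3*511/60 = -511/20)
sqrt(Z(-705, -111) + 239338) = sqrt(-511/20 + 239338) = sqrt(4786249/20) = 13*sqrt(141605)/10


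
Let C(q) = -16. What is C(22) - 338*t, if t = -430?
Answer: 145324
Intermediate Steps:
C(22) - 338*t = -16 - 338*(-430) = -16 + 145340 = 145324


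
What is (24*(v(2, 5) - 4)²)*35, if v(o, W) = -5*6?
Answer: 971040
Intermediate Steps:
v(o, W) = -30
(24*(v(2, 5) - 4)²)*35 = (24*(-30 - 4)²)*35 = (24*(-34)²)*35 = (24*1156)*35 = 27744*35 = 971040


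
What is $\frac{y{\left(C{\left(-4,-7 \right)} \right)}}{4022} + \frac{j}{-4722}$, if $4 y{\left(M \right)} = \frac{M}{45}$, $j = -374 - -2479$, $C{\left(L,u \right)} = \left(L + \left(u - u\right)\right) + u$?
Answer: $- \frac{253997957}{569756520} \approx -0.4458$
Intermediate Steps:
$C{\left(L,u \right)} = L + u$ ($C{\left(L,u \right)} = \left(L + 0\right) + u = L + u$)
$j = 2105$ ($j = -374 + 2479 = 2105$)
$y{\left(M \right)} = \frac{M}{180}$ ($y{\left(M \right)} = \frac{M \frac{1}{45}}{4} = \frac{\frac{1}{45} M}{4} = \frac{M}{180}$)
$\frac{y{\left(C{\left(-4,-7 \right)} \right)}}{4022} + \frac{j}{-4722} = \frac{\frac{1}{180} \left(-4 - 7\right)}{4022} + \frac{2105}{-4722} = \frac{1}{180} \left(-11\right) \frac{1}{4022} + 2105 \left(- \frac{1}{4722}\right) = \left(- \frac{11}{180}\right) \frac{1}{4022} - \frac{2105}{4722} = - \frac{11}{723960} - \frac{2105}{4722} = - \frac{253997957}{569756520}$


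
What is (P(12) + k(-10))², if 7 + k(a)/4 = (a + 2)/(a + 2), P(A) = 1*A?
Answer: 144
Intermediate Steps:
P(A) = A
k(a) = -24 (k(a) = -28 + 4*((a + 2)/(a + 2)) = -28 + 4*((2 + a)/(2 + a)) = -28 + 4*1 = -28 + 4 = -24)
(P(12) + k(-10))² = (12 - 24)² = (-12)² = 144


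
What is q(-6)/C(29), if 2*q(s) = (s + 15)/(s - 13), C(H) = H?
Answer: -9/1102 ≈ -0.0081670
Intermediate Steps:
q(s) = (15 + s)/(2*(-13 + s)) (q(s) = ((s + 15)/(s - 13))/2 = ((15 + s)/(-13 + s))/2 = (15 + s)/(2*(-13 + s)))
q(-6)/C(29) = ((15 - 6)/(2*(-13 - 6)))/29 = ((½)*9/(-19))*(1/29) = ((½)*(-1/19)*9)*(1/29) = -9/38*1/29 = -9/1102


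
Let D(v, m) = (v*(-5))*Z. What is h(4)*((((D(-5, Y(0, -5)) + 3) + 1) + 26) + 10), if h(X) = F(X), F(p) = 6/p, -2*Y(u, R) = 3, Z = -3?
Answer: -105/2 ≈ -52.500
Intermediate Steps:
Y(u, R) = -3/2 (Y(u, R) = -1/2*3 = -3/2)
h(X) = 6/X
D(v, m) = 15*v (D(v, m) = (v*(-5))*(-3) = -5*v*(-3) = 15*v)
h(4)*((((D(-5, Y(0, -5)) + 3) + 1) + 26) + 10) = (6/4)*((((15*(-5) + 3) + 1) + 26) + 10) = (6*(1/4))*((((-75 + 3) + 1) + 26) + 10) = 3*(((-72 + 1) + 26) + 10)/2 = 3*((-71 + 26) + 10)/2 = 3*(-45 + 10)/2 = (3/2)*(-35) = -105/2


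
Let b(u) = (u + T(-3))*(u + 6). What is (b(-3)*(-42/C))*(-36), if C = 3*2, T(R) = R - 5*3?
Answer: -15876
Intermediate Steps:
T(R) = -15 + R (T(R) = R - 15 = -15 + R)
C = 6
b(u) = (-18 + u)*(6 + u) (b(u) = (u + (-15 - 3))*(u + 6) = (u - 18)*(6 + u) = (-18 + u)*(6 + u))
(b(-3)*(-42/C))*(-36) = ((-108 + (-3)² - 12*(-3))*(-42/6))*(-36) = ((-108 + 9 + 36)*(-42*⅙))*(-36) = -63*(-7)*(-36) = 441*(-36) = -15876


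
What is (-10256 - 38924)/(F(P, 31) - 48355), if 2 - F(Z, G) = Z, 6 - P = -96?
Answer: 9836/9691 ≈ 1.0150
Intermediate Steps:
P = 102 (P = 6 - 1*(-96) = 6 + 96 = 102)
F(Z, G) = 2 - Z
(-10256 - 38924)/(F(P, 31) - 48355) = (-10256 - 38924)/((2 - 1*102) - 48355) = -49180/((2 - 102) - 48355) = -49180/(-100 - 48355) = -49180/(-48455) = -49180*(-1/48455) = 9836/9691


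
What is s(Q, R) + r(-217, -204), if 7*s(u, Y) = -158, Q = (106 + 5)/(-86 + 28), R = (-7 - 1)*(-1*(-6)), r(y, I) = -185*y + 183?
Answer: 282138/7 ≈ 40305.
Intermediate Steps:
r(y, I) = 183 - 185*y
R = -48 (R = -8*6 = -48)
Q = -111/58 (Q = 111/(-58) = 111*(-1/58) = -111/58 ≈ -1.9138)
s(u, Y) = -158/7 (s(u, Y) = (1/7)*(-158) = -158/7)
s(Q, R) + r(-217, -204) = -158/7 + (183 - 185*(-217)) = -158/7 + (183 + 40145) = -158/7 + 40328 = 282138/7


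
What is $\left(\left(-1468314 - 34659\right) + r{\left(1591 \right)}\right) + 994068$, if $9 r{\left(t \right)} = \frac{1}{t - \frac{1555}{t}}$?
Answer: $- \frac{11586511888679}{22767534} \approx -5.0891 \cdot 10^{5}$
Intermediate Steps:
$r{\left(t \right)} = \frac{1}{9 \left(t - \frac{1555}{t}\right)}$
$\left(\left(-1468314 - 34659\right) + r{\left(1591 \right)}\right) + 994068 = \left(\left(-1468314 - 34659\right) + \frac{1}{9} \cdot 1591 \frac{1}{-1555 + 1591^{2}}\right) + 994068 = \left(\left(-1468314 - 34659\right) + \frac{1}{9} \cdot 1591 \frac{1}{-1555 + 2531281}\right) + 994068 = \left(-1502973 + \frac{1}{9} \cdot 1591 \cdot \frac{1}{2529726}\right) + 994068 = \left(-1502973 + \frac{1591}{22767534}\right) + 994068 = - \frac{34218988876991}{22767534} + 994068 = - \frac{11586511888679}{22767534}$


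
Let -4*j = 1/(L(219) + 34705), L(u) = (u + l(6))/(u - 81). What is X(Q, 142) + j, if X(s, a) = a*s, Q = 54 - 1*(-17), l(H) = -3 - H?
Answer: 32191825977/3193000 ≈ 10082.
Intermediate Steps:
L(u) = (-9 + u)/(-81 + u) (L(u) = (u + (-3 - 1*6))/(u - 81) = (u + (-3 - 6))/(-81 + u) = (u - 9)/(-81 + u) = (-9 + u)/(-81 + u))
Q = 71 (Q = 54 + 17 = 71)
j = -23/3193000 (j = -1/(4*((-9 + 219)/(-81 + 219) + 34705)) = -1/(4*(210/138 + 34705)) = -1/(4*((1/138)*210 + 34705)) = -1/(4*(35/23 + 34705)) = -1/(4*798250/23) = -¼*23/798250 = -23/3193000 ≈ -7.2033e-6)
X(Q, 142) + j = 142*71 - 23/3193000 = 10082 - 23/3193000 = 32191825977/3193000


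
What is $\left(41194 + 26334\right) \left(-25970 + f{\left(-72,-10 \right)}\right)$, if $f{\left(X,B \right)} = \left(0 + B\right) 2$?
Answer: $-1755052720$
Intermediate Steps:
$f{\left(X,B \right)} = 2 B$ ($f{\left(X,B \right)} = B 2 = 2 B$)
$\left(41194 + 26334\right) \left(-25970 + f{\left(-72,-10 \right)}\right) = \left(41194 + 26334\right) \left(-25970 + 2 \left(-10\right)\right) = 67528 \left(-25970 - 20\right) = 67528 \left(-25990\right) = -1755052720$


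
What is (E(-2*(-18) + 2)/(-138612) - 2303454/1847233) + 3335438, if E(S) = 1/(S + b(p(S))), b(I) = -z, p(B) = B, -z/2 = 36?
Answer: 93943752442608024767/28165352665560 ≈ 3.3354e+6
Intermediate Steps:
z = -72 (z = -2*36 = -72)
b(I) = 72 (b(I) = -1*(-72) = 72)
E(S) = 1/(72 + S) (E(S) = 1/(S + 72) = 1/(72 + S))
(E(-2*(-18) + 2)/(-138612) - 2303454/1847233) + 3335438 = (1/((72 + (-2*(-18) + 2))*(-138612)) - 2303454/1847233) + 3335438 = (-1/138612/(72 + (36 + 2)) - 2303454*1/1847233) + 3335438 = (-1/138612/(72 + 38) - 2303454/1847233) + 3335438 = (-1/138612/110 - 2303454/1847233) + 3335438 = ((1/110)*(-1/138612) - 2303454/1847233) + 3335438 = (-1/15247320 - 2303454/1847233) + 3335438 = -35121502090513/28165352665560 + 3335438 = 93943752442608024767/28165352665560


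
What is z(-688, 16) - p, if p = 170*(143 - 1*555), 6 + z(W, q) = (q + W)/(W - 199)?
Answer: 62120830/887 ≈ 70035.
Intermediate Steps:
z(W, q) = -6 + (W + q)/(-199 + W) (z(W, q) = -6 + (q + W)/(W - 199) = -6 + (W + q)/(-199 + W))
p = -70040 (p = 170*(143 - 555) = 170*(-412) = -70040)
z(-688, 16) - p = (1194 + 16 - 5*(-688))/(-199 - 688) - 1*(-70040) = (1194 + 16 + 3440)/(-887) + 70040 = -1/887*4650 + 70040 = -4650/887 + 70040 = 62120830/887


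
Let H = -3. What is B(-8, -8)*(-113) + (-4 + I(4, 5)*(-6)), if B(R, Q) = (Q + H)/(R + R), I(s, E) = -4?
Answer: -923/16 ≈ -57.688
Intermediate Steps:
B(R, Q) = (-3 + Q)/(2*R) (B(R, Q) = (Q - 3)/(R + R) = (-3 + Q)/((2*R)) = (-3 + Q)*(1/(2*R)) = (-3 + Q)/(2*R))
B(-8, -8)*(-113) + (-4 + I(4, 5)*(-6)) = ((½)*(-3 - 8)/(-8))*(-113) + (-4 - 4*(-6)) = ((½)*(-⅛)*(-11))*(-113) + (-4 + 24) = (11/16)*(-113) + 20 = -1243/16 + 20 = -923/16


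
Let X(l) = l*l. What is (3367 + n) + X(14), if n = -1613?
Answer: 1950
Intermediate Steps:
X(l) = l**2
(3367 + n) + X(14) = (3367 - 1613) + 14**2 = 1754 + 196 = 1950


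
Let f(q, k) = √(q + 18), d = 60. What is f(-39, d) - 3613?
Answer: -3613 + I*√21 ≈ -3613.0 + 4.5826*I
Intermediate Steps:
f(q, k) = √(18 + q)
f(-39, d) - 3613 = √(18 - 39) - 3613 = √(-21) - 3613 = I*√21 - 3613 = -3613 + I*√21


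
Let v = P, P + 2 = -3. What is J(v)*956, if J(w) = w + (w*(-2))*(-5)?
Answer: -52580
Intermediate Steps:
P = -5 (P = -2 - 3 = -5)
v = -5
J(w) = 11*w (J(w) = w - 2*w*(-5) = w + 10*w = 11*w)
J(v)*956 = (11*(-5))*956 = -55*956 = -52580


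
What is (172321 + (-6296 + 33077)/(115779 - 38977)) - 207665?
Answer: -2714463107/76802 ≈ -35344.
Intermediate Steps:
(172321 + (-6296 + 33077)/(115779 - 38977)) - 207665 = (172321 + 26781/76802) - 207665 = 13234624223/76802 - 207665 = -2714463107/76802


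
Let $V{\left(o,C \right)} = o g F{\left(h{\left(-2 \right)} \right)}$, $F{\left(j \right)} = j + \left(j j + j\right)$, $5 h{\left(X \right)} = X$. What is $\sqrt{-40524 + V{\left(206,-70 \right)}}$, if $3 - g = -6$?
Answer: $\frac{2 i \sqrt{260691}}{5} \approx 204.23 i$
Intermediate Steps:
$g = 9$ ($g = 3 - -6 = 3 + 6 = 9$)
$h{\left(X \right)} = \frac{X}{5}$
$F{\left(j \right)} = j^{2} + 2 j$ ($F{\left(j \right)} = j + \left(j^{2} + j\right) = j + \left(j + j^{2}\right) = j^{2} + 2 j$)
$V{\left(o,C \right)} = - \frac{144 o}{25}$ ($V{\left(o,C \right)} = o 9 \cdot \frac{1}{5} \left(-2\right) \left(2 + \frac{1}{5} \left(-2\right)\right) = 9 o \left(- \frac{2 \left(2 - \frac{2}{5}\right)}{5}\right) = 9 o \left(\left(- \frac{2}{5}\right) \frac{8}{5}\right) = 9 o \left(- \frac{16}{25}\right) = - \frac{144 o}{25}$)
$\sqrt{-40524 + V{\left(206,-70 \right)}} = \sqrt{-40524 - \frac{29664}{25}} = \sqrt{- \frac{1042764}{25}} = \frac{2 i \sqrt{260691}}{5}$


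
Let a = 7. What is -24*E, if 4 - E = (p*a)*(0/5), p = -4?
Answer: -96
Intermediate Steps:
E = 4 (E = 4 - (-4*7)*0/5 = 4 - (-28)*0*(1/5) = 4 - (-28)*0 = 4 - 1*0 = 4 + 0 = 4)
-24*E = -24*4 = -96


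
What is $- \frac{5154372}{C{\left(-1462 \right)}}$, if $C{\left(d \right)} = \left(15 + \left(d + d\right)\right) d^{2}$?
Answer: $\frac{1288593}{1554456149} \approx 0.00082897$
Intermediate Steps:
$C{\left(d \right)} = d^{2} \left(15 + 2 d\right)$ ($C{\left(d \right)} = \left(15 + 2 d\right) d^{2} = d^{2} \left(15 + 2 d\right)$)
$- \frac{5154372}{C{\left(-1462 \right)}} = - \frac{5154372}{\left(-1462\right)^{2} \left(15 + 2 \left(-1462\right)\right)} = - \frac{5154372}{2137444 \left(15 - 2924\right)} = - \frac{5154372}{2137444 \left(-2909\right)} = - \frac{5154372}{-6217824596} = \left(-5154372\right) \left(- \frac{1}{6217824596}\right) = \frac{1288593}{1554456149}$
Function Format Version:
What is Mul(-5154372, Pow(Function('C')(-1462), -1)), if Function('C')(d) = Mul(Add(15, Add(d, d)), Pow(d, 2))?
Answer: Rational(1288593, 1554456149) ≈ 0.00082897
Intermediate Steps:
Function('C')(d) = Mul(Pow(d, 2), Add(15, Mul(2, d))) (Function('C')(d) = Mul(Add(15, Mul(2, d)), Pow(d, 2)) = Mul(Pow(d, 2), Add(15, Mul(2, d))))
Mul(-5154372, Pow(Function('C')(-1462), -1)) = Mul(-5154372, Pow(Mul(Pow(-1462, 2), Add(15, Mul(2, -1462))), -1)) = Mul(-5154372, Pow(Mul(2137444, Add(15, -2924)), -1)) = Mul(-5154372, Pow(Mul(2137444, -2909), -1)) = Mul(-5154372, Pow(-6217824596, -1)) = Mul(-5154372, Rational(-1, 6217824596)) = Rational(1288593, 1554456149)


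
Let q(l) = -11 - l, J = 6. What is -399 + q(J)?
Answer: -416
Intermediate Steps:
-399 + q(J) = -399 + (-11 - 1*6) = -399 + (-11 - 6) = -399 - 17 = -416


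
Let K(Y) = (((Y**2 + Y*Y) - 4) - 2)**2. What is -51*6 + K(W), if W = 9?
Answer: 24030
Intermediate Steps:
K(Y) = (-6 + 2*Y**2)**2 (K(Y) = (((Y**2 + Y**2) - 4) - 2)**2 = ((2*Y**2 - 4) - 2)**2 = ((-4 + 2*Y**2) - 2)**2 = (-6 + 2*Y**2)**2)
-51*6 + K(W) = -51*6 + 4*(-3 + 9**2)**2 = -306 + 4*(-3 + 81)**2 = -306 + 4*78**2 = -306 + 4*6084 = -306 + 24336 = 24030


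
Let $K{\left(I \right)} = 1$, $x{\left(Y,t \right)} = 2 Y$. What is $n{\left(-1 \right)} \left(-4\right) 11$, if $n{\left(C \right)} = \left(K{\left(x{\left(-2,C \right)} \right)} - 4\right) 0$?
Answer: $0$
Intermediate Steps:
$n{\left(C \right)} = 0$ ($n{\left(C \right)} = \left(1 - 4\right) 0 = \left(-3\right) 0 = 0$)
$n{\left(-1 \right)} \left(-4\right) 11 = 0 \left(-4\right) 11 = 0 \cdot 11 = 0$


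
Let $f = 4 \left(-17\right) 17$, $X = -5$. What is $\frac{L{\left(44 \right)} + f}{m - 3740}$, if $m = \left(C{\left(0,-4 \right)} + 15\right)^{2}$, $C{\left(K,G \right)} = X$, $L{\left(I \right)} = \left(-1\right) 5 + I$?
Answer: $\frac{1117}{3640} \approx 0.30687$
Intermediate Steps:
$L{\left(I \right)} = -5 + I$
$C{\left(K,G \right)} = -5$
$f = -1156$ ($f = \left(-68\right) 17 = -1156$)
$m = 100$ ($m = \left(-5 + 15\right)^{2} = 10^{2} = 100$)
$\frac{L{\left(44 \right)} + f}{m - 3740} = \frac{\left(-5 + 44\right) - 1156}{100 - 3740} = \frac{39 - 1156}{-3640} = \left(-1117\right) \left(- \frac{1}{3640}\right) = \frac{1117}{3640}$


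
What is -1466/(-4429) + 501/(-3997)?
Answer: 3640673/17702713 ≈ 0.20566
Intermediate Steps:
-1466/(-4429) + 501/(-3997) = -1466*(-1/4429) + 501*(-1/3997) = 1466/4429 - 501/3997 = 3640673/17702713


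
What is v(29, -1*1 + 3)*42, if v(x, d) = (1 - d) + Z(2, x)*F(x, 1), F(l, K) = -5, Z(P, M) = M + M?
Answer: -12222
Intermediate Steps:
Z(P, M) = 2*M
v(x, d) = 1 - d - 10*x (v(x, d) = (1 - d) + (2*x)*(-5) = (1 - d) - 10*x = 1 - d - 10*x)
v(29, -1*1 + 3)*42 = (1 - (-1*1 + 3) - 10*29)*42 = (1 - (-1 + 3) - 290)*42 = (1 - 1*2 - 290)*42 = (1 - 2 - 290)*42 = -291*42 = -12222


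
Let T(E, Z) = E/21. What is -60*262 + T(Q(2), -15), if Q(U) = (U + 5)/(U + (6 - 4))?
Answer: -188639/12 ≈ -15720.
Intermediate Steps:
Q(U) = (5 + U)/(2 + U) (Q(U) = (5 + U)/(U + 2) = (5 + U)/(2 + U))
T(E, Z) = E/21 (T(E, Z) = E*(1/21) = E/21)
-60*262 + T(Q(2), -15) = -60*262 + ((5 + 2)/(2 + 2))/21 = -15720 + (7/4)/21 = -15720 + ((1/4)*7)/21 = -15720 + (1/21)*(7/4) = -15720 + 1/12 = -188639/12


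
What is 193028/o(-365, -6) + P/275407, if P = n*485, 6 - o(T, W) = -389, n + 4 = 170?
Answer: 53193063846/108785765 ≈ 488.97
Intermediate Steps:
n = 166 (n = -4 + 170 = 166)
o(T, W) = 395 (o(T, W) = 6 - 1*(-389) = 6 + 389 = 395)
P = 80510 (P = 166*485 = 80510)
193028/o(-365, -6) + P/275407 = 193028/395 + 80510/275407 = 53193063846/108785765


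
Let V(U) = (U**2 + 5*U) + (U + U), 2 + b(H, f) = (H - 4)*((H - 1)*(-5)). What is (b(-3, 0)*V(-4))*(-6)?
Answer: -10224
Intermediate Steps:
b(H, f) = -2 + (-4 + H)*(5 - 5*H) (b(H, f) = -2 + (H - 4)*((H - 1)*(-5)) = -2 + (-4 + H)*((-1 + H)*(-5)) = -2 + (-4 + H)*(5 - 5*H))
V(U) = U**2 + 7*U (V(U) = (U**2 + 5*U) + 2*U = U**2 + 7*U)
(b(-3, 0)*V(-4))*(-6) = ((-22 - 5*(-3)**2 + 25*(-3))*(-4*(7 - 4)))*(-6) = ((-22 - 5*9 - 75)*(-4*3))*(-6) = ((-22 - 45 - 75)*(-12))*(-6) = -142*(-12)*(-6) = 1704*(-6) = -10224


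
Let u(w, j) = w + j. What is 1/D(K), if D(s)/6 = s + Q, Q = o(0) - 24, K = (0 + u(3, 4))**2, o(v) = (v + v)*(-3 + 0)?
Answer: 1/150 ≈ 0.0066667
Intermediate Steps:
u(w, j) = j + w
o(v) = -6*v (o(v) = (2*v)*(-3) = -6*v)
K = 49 (K = (0 + (4 + 3))**2 = (0 + 7)**2 = 7**2 = 49)
Q = -24 (Q = -6*0 - 24 = 0 - 24 = -24)
D(s) = -144 + 6*s (D(s) = 6*(s - 24) = 6*(-24 + s) = -144 + 6*s)
1/D(K) = 1/(-144 + 6*49) = 1/(-144 + 294) = 1/150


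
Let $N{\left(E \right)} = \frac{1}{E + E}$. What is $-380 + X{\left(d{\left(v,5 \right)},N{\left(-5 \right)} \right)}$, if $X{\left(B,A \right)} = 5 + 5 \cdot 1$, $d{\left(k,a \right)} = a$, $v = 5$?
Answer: $-370$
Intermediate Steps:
$N{\left(E \right)} = \frac{1}{2 E}$
$X{\left(B,A \right)} = 10$ ($X{\left(B,A \right)} = 5 + 5 = 10$)
$-380 + X{\left(d{\left(v,5 \right)},N{\left(-5 \right)} \right)} = -380 + 10 = -370$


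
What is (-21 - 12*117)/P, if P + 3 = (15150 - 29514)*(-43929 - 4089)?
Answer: -475/229910183 ≈ -2.0660e-6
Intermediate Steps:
P = 689730549 (P = -3 + (15150 - 29514)*(-43929 - 4089) = -3 - 14364*(-48018) = -3 + 689730552 = 689730549)
(-21 - 12*117)/P = (-21 - 12*117)/689730549 = (-21 - 1404)*(1/689730549) = -1425*1/689730549 = -475/229910183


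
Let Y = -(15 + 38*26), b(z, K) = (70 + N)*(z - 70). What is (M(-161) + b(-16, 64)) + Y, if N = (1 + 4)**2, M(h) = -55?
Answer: -9228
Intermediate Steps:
N = 25 (N = 5**2 = 25)
b(z, K) = -6650 + 95*z (b(z, K) = (70 + 25)*(z - 70) = 95*(-70 + z) = -6650 + 95*z)
Y = -1003 (Y = -(15 + 988) = -1*1003 = -1003)
(M(-161) + b(-16, 64)) + Y = (-55 + (-6650 + 95*(-16))) - 1003 = (-55 + (-6650 - 1520)) - 1003 = (-55 - 8170) - 1003 = -8225 - 1003 = -9228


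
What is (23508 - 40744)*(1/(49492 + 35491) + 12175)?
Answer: -17833538096136/84983 ≈ -2.0985e+8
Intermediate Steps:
(23508 - 40744)*(1/(49492 + 35491) + 12175) = -17236*(1/84983 + 12175) = -17236*1034668026/84983 = -17833538096136/84983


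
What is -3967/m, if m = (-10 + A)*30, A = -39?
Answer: 3967/1470 ≈ 2.6986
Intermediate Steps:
m = -1470 (m = (-10 - 39)*30 = -49*30 = -1470)
-3967/m = -3967/(-1470) = -3967*(-1/1470) = 3967/1470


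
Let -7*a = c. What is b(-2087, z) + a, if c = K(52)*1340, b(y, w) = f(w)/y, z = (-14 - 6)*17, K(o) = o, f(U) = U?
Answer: -145419780/14609 ≈ -9954.1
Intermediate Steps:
z = -340 (z = -20*17 = -340)
b(y, w) = w/y
c = 69680 (c = 52*1340 = 69680)
a = -69680/7 (a = -⅐*69680 = -69680/7 ≈ -9954.3)
b(-2087, z) + a = -340/(-2087) - 69680/7 = -340*(-1/2087) - 69680/7 = 340/2087 - 69680/7 = -145419780/14609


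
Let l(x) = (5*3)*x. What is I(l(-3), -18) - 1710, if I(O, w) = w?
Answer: -1728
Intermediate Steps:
l(x) = 15*x
I(l(-3), -18) - 1710 = -18 - 1710 = -1728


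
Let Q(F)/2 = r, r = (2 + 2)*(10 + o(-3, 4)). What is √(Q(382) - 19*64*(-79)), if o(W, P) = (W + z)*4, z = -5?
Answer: 4*√5993 ≈ 309.66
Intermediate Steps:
o(W, P) = -20 + 4*W (o(W, P) = (W - 5)*4 = (-5 + W)*4 = -20 + 4*W)
r = -88 (r = (2 + 2)*(10 + (-20 + 4*(-3))) = 4*(10 + (-20 - 12)) = 4*(10 - 32) = 4*(-22) = -88)
Q(F) = -176 (Q(F) = 2*(-88) = -176)
√(Q(382) - 19*64*(-79)) = √(-176 - 19*64*(-79)) = √(-176 - 1216*(-79)) = √(-176 + 96064) = √95888 = 4*√5993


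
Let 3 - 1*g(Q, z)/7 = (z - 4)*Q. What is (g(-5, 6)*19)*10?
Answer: 17290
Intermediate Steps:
g(Q, z) = 21 - 7*Q*(-4 + z) (g(Q, z) = 21 - 7*(z - 4)*Q = 21 - 7*(-4 + z)*Q = 21 - 7*Q*(-4 + z))
(g(-5, 6)*19)*10 = ((21 + 28*(-5) - 7*(-5)*6)*19)*10 = ((21 - 140 + 210)*19)*10 = (91*19)*10 = 1729*10 = 17290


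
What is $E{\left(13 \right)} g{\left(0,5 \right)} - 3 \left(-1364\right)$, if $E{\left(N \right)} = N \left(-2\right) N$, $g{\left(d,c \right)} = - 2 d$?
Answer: $4092$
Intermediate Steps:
$E{\left(N \right)} = - 2 N^{2}$ ($E{\left(N \right)} = - 2 N N = - 2 N^{2}$)
$E{\left(13 \right)} g{\left(0,5 \right)} - 3 \left(-1364\right) = - 2 \cdot 13^{2} \left(\left(-2\right) 0\right) - 3 \left(-1364\right) = \left(-2\right) 169 \cdot 0 - -4092 = \left(-338\right) 0 + 4092 = 0 + 4092 = 4092$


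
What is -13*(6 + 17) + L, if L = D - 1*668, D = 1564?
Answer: 597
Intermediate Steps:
L = 896 (L = 1564 - 1*668 = 1564 - 668 = 896)
-13*(6 + 17) + L = -13*(6 + 17) + 896 = -13*23 + 896 = -299 + 896 = 597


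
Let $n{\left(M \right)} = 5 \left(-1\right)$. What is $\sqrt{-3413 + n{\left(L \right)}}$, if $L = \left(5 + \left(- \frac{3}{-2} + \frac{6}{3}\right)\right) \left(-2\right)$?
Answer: $i \sqrt{3418} \approx 58.464 i$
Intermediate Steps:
$L = -17$ ($L = \left(5 + \left(\left(-3\right) \left(- \frac{1}{2}\right) + 6 \cdot \frac{1}{3}\right)\right) \left(-2\right) = \left(5 + \left(\frac{3}{2} + 2\right)\right) \left(-2\right) = \left(5 + \frac{7}{2}\right) \left(-2\right) = \frac{17}{2} \left(-2\right) = -17$)
$n{\left(M \right)} = -5$
$\sqrt{-3413 + n{\left(L \right)}} = \sqrt{-3413 - 5} = \sqrt{-3418} = i \sqrt{3418}$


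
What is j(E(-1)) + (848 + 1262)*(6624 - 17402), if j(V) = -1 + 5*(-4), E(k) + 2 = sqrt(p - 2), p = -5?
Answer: -22741601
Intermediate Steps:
E(k) = -2 + I*sqrt(7) (E(k) = -2 + sqrt(-5 - 2) = -2 + sqrt(-7) = -2 + I*sqrt(7))
j(V) = -21 (j(V) = -1 - 20 = -21)
j(E(-1)) + (848 + 1262)*(6624 - 17402) = -21 + (848 + 1262)*(6624 - 17402) = -21 + 2110*(-10778) = -21 - 22741580 = -22741601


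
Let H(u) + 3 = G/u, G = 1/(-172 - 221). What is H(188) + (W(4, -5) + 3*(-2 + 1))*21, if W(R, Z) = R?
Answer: 1329911/73884 ≈ 18.000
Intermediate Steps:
G = -1/393 (G = 1/(-393) = -1/393 ≈ -0.0025445)
H(u) = -3 - 1/(393*u)
H(188) + (W(4, -5) + 3*(-2 + 1))*21 = (-3 - 1/393/188) + (4 + 3*(-2 + 1))*21 = (-3 - 1/393*1/188) + (4 + 3*(-1))*21 = (-3 - 1/73884) + (4 - 3)*21 = -221653/73884 + 1*21 = -221653/73884 + 21 = 1329911/73884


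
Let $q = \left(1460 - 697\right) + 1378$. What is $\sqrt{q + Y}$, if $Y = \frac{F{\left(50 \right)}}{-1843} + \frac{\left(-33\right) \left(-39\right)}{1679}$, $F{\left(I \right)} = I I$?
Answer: $\frac{\sqrt{20495052866823946}}{3094397} \approx 46.265$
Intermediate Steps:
$F{\left(I \right)} = I^{2}$
$q = 2141$ ($q = 763 + 1378 = 2141$)
$Y = - \frac{1825559}{3094397}$ ($Y = \frac{50^{2}}{-1843} + \frac{\left(-33\right) \left(-39\right)}{1679} = 2500 \left(- \frac{1}{1843}\right) + 1287 \cdot \frac{1}{1679} = - \frac{2500}{1843} + \frac{1287}{1679} = - \frac{1825559}{3094397} \approx -0.58996$)
$\sqrt{q + Y} = \sqrt{2141 - \frac{1825559}{3094397}} = \sqrt{\frac{6623278418}{3094397}} = \frac{\sqrt{20495052866823946}}{3094397}$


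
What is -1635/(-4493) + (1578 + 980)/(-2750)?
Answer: -3498422/6177875 ≈ -0.56628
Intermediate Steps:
-1635/(-4493) + (1578 + 980)/(-2750) = -1635*(-1/4493) + 2558*(-1/2750) = 1635/4493 - 1279/1375 = -3498422/6177875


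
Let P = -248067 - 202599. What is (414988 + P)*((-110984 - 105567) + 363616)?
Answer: -5246985070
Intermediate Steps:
P = -450666
(414988 + P)*((-110984 - 105567) + 363616) = (414988 - 450666)*((-110984 - 105567) + 363616) = -35678*(-216551 + 363616) = -35678*147065 = -5246985070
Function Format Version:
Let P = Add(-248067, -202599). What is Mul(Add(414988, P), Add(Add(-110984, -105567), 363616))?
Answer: -5246985070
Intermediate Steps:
P = -450666
Mul(Add(414988, P), Add(Add(-110984, -105567), 363616)) = Mul(Add(414988, -450666), Add(Add(-110984, -105567), 363616)) = Mul(-35678, Add(-216551, 363616)) = Mul(-35678, 147065) = -5246985070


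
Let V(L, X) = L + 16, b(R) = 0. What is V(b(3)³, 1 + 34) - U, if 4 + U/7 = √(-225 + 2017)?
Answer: 44 - 112*√7 ≈ -252.32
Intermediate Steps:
U = -28 + 112*√7 (U = -28 + 7*√(-225 + 2017) = -28 + 7*√1792 = -28 + 7*(16*√7) = -28 + 112*√7 ≈ 268.32)
V(L, X) = 16 + L
V(b(3)³, 1 + 34) - U = (16 + 0³) - (-28 + 112*√7) = (16 + 0) + (28 - 112*√7) = 16 + (28 - 112*√7) = 44 - 112*√7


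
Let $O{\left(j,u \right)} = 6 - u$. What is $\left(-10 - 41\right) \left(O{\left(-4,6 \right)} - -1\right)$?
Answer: $-51$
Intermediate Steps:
$\left(-10 - 41\right) \left(O{\left(-4,6 \right)} - -1\right) = \left(-10 - 41\right) \left(\left(6 - 6\right) - -1\right) = - 51 \left(\left(6 - 6\right) + 1\right) = - 51 \left(0 + 1\right) = \left(-51\right) 1 = -51$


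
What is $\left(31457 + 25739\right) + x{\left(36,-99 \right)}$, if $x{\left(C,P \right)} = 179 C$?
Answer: $63640$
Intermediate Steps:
$\left(31457 + 25739\right) + x{\left(36,-99 \right)} = \left(31457 + 25739\right) + 179 \cdot 36 = 57196 + 6444 = 63640$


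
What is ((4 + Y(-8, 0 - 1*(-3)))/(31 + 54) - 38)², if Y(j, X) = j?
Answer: 10458756/7225 ≈ 1447.6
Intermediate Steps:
((4 + Y(-8, 0 - 1*(-3)))/(31 + 54) - 38)² = ((4 - 8)/(31 + 54) - 38)² = (-4/85 - 38)² = (-3234/85)² = 10458756/7225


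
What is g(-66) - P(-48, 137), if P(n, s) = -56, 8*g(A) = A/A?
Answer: 449/8 ≈ 56.125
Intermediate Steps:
g(A) = 1/8 (g(A) = (A/A)/8 = (1/8)*1 = 1/8)
g(-66) - P(-48, 137) = 1/8 - 1*(-56) = 1/8 + 56 = 449/8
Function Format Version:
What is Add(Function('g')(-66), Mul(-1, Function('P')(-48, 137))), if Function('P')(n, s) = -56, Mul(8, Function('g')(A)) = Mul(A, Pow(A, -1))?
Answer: Rational(449, 8) ≈ 56.125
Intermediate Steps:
Function('g')(A) = Rational(1, 8) (Function('g')(A) = Mul(Rational(1, 8), Mul(A, Pow(A, -1))) = Mul(Rational(1, 8), 1) = Rational(1, 8))
Add(Function('g')(-66), Mul(-1, Function('P')(-48, 137))) = Add(Rational(1, 8), Mul(-1, -56)) = Add(Rational(1, 8), 56) = Rational(449, 8)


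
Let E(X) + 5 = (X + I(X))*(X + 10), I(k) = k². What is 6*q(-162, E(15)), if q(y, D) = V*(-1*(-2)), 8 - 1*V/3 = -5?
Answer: 468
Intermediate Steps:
V = 39 (V = 24 - 3*(-5) = 24 + 15 = 39)
E(X) = -5 + (10 + X)*(X + X²) (E(X) = -5 + (X + X²)*(X + 10) = -5 + (X + X²)*(10 + X) = -5 + (10 + X)*(X + X²))
q(y, D) = 78 (q(y, D) = 39*(-1*(-2)) = 39*2 = 78)
6*q(-162, E(15)) = 6*78 = 468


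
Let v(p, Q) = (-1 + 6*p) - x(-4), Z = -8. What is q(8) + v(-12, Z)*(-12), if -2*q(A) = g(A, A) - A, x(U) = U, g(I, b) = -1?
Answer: 1665/2 ≈ 832.50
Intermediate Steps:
q(A) = 1/2 + A/2 (q(A) = -(-1 - A)/2 = 1/2 + A/2)
v(p, Q) = 3 + 6*p (v(p, Q) = (-1 + 6*p) - 1*(-4) = (-1 + 6*p) + 4 = 3 + 6*p)
q(8) + v(-12, Z)*(-12) = (1/2 + (1/2)*8) + (3 + 6*(-12))*(-12) = (1/2 + 4) + (3 - 72)*(-12) = 9/2 - 69*(-12) = 9/2 + 828 = 1665/2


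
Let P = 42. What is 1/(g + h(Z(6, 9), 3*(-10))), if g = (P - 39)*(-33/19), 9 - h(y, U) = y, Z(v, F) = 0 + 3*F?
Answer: -19/441 ≈ -0.043084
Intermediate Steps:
Z(v, F) = 3*F
h(y, U) = 9 - y
g = -99/19 (g = (42 - 39)*(-33/19) = 3*(-33*1/19) = 3*(-33/19) = -99/19 ≈ -5.2105)
1/(g + h(Z(6, 9), 3*(-10))) = 1/(-99/19 + (9 - 3*9)) = 1/(-99/19 + (9 - 1*27)) = 1/(-99/19 + (9 - 27)) = 1/(-99/19 - 18) = 1/(-441/19) = -19/441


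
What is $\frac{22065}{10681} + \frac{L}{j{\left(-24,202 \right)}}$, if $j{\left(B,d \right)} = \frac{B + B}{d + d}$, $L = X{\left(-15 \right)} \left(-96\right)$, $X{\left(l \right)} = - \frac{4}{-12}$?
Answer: $\frac{8696443}{32043} \approx 271.4$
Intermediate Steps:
$X{\left(l \right)} = \frac{1}{3}$ ($X{\left(l \right)} = \left(-4\right) \left(- \frac{1}{12}\right) = \frac{1}{3}$)
$L = -32$ ($L = \frac{1}{3} \left(-96\right) = -32$)
$j{\left(B,d \right)} = \frac{B}{d}$ ($j{\left(B,d \right)} = \frac{2 B}{2 d} = 2 B \frac{1}{2 d} = \frac{B}{d}$)
$\frac{22065}{10681} + \frac{L}{j{\left(-24,202 \right)}} = \frac{22065}{10681} - \frac{32}{\left(-24\right) \frac{1}{202}} = 22065 \cdot \frac{1}{10681} - \frac{32}{\left(-24\right) \frac{1}{202}} = \frac{22065}{10681} - \frac{32}{- \frac{12}{101}} = \frac{22065}{10681} - - \frac{808}{3} = \frac{22065}{10681} + \frac{808}{3} = \frac{8696443}{32043}$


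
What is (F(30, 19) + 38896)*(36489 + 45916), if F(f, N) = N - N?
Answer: 3205224880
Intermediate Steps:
F(f, N) = 0
(F(30, 19) + 38896)*(36489 + 45916) = (0 + 38896)*(36489 + 45916) = 38896*82405 = 3205224880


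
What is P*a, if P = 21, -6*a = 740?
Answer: -2590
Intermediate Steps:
a = -370/3 (a = -⅙*740 = -370/3 ≈ -123.33)
P*a = 21*(-370/3) = -2590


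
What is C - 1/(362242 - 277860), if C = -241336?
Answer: -20364414353/84382 ≈ -2.4134e+5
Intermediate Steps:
C - 1/(362242 - 277860) = -241336 - 1/(362242 - 277860) = -241336 - 1/84382 = -20364414353/84382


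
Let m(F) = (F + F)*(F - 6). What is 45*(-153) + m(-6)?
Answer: -6741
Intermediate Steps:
m(F) = 2*F*(-6 + F) (m(F) = (2*F)*(-6 + F) = 2*F*(-6 + F))
45*(-153) + m(-6) = 45*(-153) + 2*(-6)*(-6 - 6) = -6885 + 2*(-6)*(-12) = -6885 + 144 = -6741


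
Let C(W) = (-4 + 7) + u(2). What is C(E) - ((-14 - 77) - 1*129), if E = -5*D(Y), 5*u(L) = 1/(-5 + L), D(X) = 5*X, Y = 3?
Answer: 3344/15 ≈ 222.93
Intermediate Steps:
u(L) = 1/(5*(-5 + L))
E = -75 (E = -25*3 = -5*15 = -75)
C(W) = 44/15 (C(W) = (-4 + 7) + 1/(5*(-5 + 2)) = 3 + (⅕)/(-3) = 3 + (⅕)*(-⅓) = 3 - 1/15 = 44/15)
C(E) - ((-14 - 77) - 1*129) = 44/15 - ((-14 - 77) - 1*129) = 44/15 - (-91 - 129) = 44/15 - 1*(-220) = 44/15 + 220 = 3344/15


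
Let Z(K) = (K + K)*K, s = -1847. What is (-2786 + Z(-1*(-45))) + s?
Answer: -583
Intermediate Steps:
Z(K) = 2*K² (Z(K) = (2*K)*K = 2*K²)
(-2786 + Z(-1*(-45))) + s = (-2786 + 2*(-1*(-45))²) - 1847 = (-2786 + 2*45²) - 1847 = (-2786 + 2*2025) - 1847 = (-2786 + 4050) - 1847 = 1264 - 1847 = -583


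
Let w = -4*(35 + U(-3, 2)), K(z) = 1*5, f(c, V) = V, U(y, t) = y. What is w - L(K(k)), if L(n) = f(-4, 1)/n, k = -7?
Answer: -641/5 ≈ -128.20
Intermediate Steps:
K(z) = 5
L(n) = 1/n
w = -128 (w = -4*(35 - 3) = -4*32 = -128)
w - L(K(k)) = -128 - 1/5 = -128 - 1*⅕ = -128 - ⅕ = -641/5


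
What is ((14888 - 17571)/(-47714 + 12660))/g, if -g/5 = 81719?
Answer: -2683/14322889130 ≈ -1.8732e-7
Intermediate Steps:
g = -408595 (g = -5*81719 = -408595)
((14888 - 17571)/(-47714 + 12660))/g = ((14888 - 17571)/(-47714 + 12660))/(-408595) = -2683/(-35054)*(-1/408595) = -2683*(-1/35054)*(-1/408595) = (2683/35054)*(-1/408595) = -2683/14322889130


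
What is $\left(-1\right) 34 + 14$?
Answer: $-20$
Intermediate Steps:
$\left(-1\right) 34 + 14 = -34 + 14 = -20$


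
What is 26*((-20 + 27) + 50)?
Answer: 1482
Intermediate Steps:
26*((-20 + 27) + 50) = 26*(7 + 50) = 26*57 = 1482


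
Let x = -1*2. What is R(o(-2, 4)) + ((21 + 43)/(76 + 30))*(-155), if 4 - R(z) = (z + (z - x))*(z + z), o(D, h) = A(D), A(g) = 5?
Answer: -11108/53 ≈ -209.58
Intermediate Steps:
x = -2
o(D, h) = 5
R(z) = 4 - 2*z*(2 + 2*z) (R(z) = 4 - (z + (z - 1*(-2)))*(z + z) = 4 - (z + (z + 2))*2*z = 4 - (z + (2 + z))*2*z = 4 - (2 + 2*z)*2*z = 4 - 2*z*(2 + 2*z))
R(o(-2, 4)) + ((21 + 43)/(76 + 30))*(-155) = (4 - 4*5 - 4*5²) + ((21 + 43)/(76 + 30))*(-155) = (4 - 20 - 4*25) + (64/106)*(-155) = (4 - 20 - 100) + (64*(1/106))*(-155) = -116 + (32/53)*(-155) = -116 - 4960/53 = -11108/53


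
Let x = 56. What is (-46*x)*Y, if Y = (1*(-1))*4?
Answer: 10304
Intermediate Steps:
Y = -4 (Y = -1*4 = -4)
(-46*x)*Y = -46*56*(-4) = -2576*(-4) = 10304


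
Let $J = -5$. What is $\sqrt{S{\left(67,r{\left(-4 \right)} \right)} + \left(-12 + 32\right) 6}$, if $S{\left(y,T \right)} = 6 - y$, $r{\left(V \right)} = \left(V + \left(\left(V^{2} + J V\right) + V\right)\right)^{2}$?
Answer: $\sqrt{59} \approx 7.6811$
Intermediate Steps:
$r{\left(V \right)} = \left(V^{2} - 3 V\right)^{2}$ ($r{\left(V \right)} = \left(V + \left(\left(V^{2} - 5 V\right) + V\right)\right)^{2} = \left(V + \left(V^{2} - 4 V\right)\right)^{2} = \left(V^{2} - 3 V\right)^{2}$)
$\sqrt{S{\left(67,r{\left(-4 \right)} \right)} + \left(-12 + 32\right) 6} = \sqrt{\left(6 - 67\right) + \left(-12 + 32\right) 6} = \sqrt{\left(6 - 67\right) + 20 \cdot 6} = \sqrt{-61 + 120} = \sqrt{59}$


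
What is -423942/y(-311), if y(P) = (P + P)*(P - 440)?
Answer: -211971/233561 ≈ -0.90756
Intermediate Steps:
y(P) = 2*P*(-440 + P) (y(P) = (2*P)*(-440 + P) = 2*P*(-440 + P))
-423942/y(-311) = -423942*(-1/(622*(-440 - 311))) = -423942/(2*(-311)*(-751)) = -423942/467122 = -423942*1/467122 = -211971/233561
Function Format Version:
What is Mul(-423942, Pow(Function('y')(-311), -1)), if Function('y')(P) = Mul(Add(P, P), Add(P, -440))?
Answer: Rational(-211971, 233561) ≈ -0.90756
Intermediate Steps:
Function('y')(P) = Mul(2, P, Add(-440, P)) (Function('y')(P) = Mul(Mul(2, P), Add(-440, P)) = Mul(2, P, Add(-440, P)))
Mul(-423942, Pow(Function('y')(-311), -1)) = Mul(-423942, Pow(Mul(2, -311, Add(-440, -311)), -1)) = Mul(-423942, Pow(Mul(2, -311, -751), -1)) = Mul(-423942, Pow(467122, -1)) = Mul(-423942, Rational(1, 467122)) = Rational(-211971, 233561)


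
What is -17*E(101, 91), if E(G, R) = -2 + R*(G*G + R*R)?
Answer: -28591620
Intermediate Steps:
E(G, R) = -2 + R*(G² + R²)
-17*E(101, 91) = -17*(-2 + 91³ + 91*101²) = -17*(-2 + 753571 + 91*10201) = -17*(-2 + 753571 + 928291) = -17*1681860 = -28591620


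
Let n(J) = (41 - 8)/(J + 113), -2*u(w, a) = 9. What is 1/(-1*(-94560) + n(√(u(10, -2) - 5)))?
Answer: 402779563/38086953015723 + 11*I*√38/76173906031446 ≈ 1.0575e-5 + 8.9018e-13*I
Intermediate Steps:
u(w, a) = -9/2 (u(w, a) = -½*9 = -9/2)
n(J) = 33/(113 + J)
1/(-1*(-94560) + n(√(u(10, -2) - 5))) = 1/(-1*(-94560) + 33/(113 + √(-9/2 - 5))) = 1/(94560 + 33/(113 + √(-19/2))) = 1/(94560 + 33/(113 + I*√38/2))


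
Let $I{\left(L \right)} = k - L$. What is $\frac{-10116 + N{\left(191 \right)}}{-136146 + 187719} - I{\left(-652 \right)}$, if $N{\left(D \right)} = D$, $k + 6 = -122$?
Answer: $- \frac{27034177}{51573} \approx -524.19$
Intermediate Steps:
$k = -128$ ($k = -6 - 122 = -128$)
$I{\left(L \right)} = -128 - L$
$\frac{-10116 + N{\left(191 \right)}}{-136146 + 187719} - I{\left(-652 \right)} = \frac{-10116 + 191}{-136146 + 187719} - \left(-128 - -652\right) = - \frac{9925}{51573} - \left(-128 + 652\right) = \left(-9925\right) \frac{1}{51573} - 524 = - \frac{9925}{51573} - 524 = - \frac{27034177}{51573}$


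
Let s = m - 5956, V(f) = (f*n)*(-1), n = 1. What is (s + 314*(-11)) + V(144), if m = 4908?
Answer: -4646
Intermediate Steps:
V(f) = -f (V(f) = (f*1)*(-1) = f*(-1) = -f)
s = -1048 (s = 4908 - 5956 = -1048)
(s + 314*(-11)) + V(144) = (-1048 + 314*(-11)) - 1*144 = (-1048 - 3454) - 144 = -4502 - 144 = -4646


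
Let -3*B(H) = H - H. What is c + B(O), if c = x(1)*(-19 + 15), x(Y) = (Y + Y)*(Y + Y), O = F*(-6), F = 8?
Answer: -16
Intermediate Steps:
O = -48 (O = 8*(-6) = -48)
B(H) = 0 (B(H) = -(H - H)/3 = -1/3*0 = 0)
x(Y) = 4*Y**2 (x(Y) = (2*Y)*(2*Y) = 4*Y**2)
c = -16 (c = (4*1**2)*(-19 + 15) = (4*1)*(-4) = 4*(-4) = -16)
c + B(O) = -16 + 0 = -16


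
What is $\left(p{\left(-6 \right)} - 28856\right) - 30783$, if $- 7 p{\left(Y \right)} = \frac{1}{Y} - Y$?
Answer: $- \frac{357839}{6} \approx -59640.0$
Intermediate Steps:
$p{\left(Y \right)} = - \frac{1}{7 Y} + \frac{Y}{7}$ ($p{\left(Y \right)} = - \frac{\frac{1}{Y} - Y}{7} = - \frac{1}{7 Y} + \frac{Y}{7}$)
$\left(p{\left(-6 \right)} - 28856\right) - 30783 = \left(\frac{-1 + \left(-6\right)^{2}}{7 \left(-6\right)} - 28856\right) - 30783 = \left(\frac{1}{7} \left(- \frac{1}{6}\right) \left(-1 + 36\right) - 28856\right) - 30783 = \left(\frac{1}{7} \left(- \frac{1}{6}\right) 35 - 28856\right) - 30783 = \left(- \frac{5}{6} - 28856\right) - 30783 = - \frac{173141}{6} - 30783 = - \frac{357839}{6}$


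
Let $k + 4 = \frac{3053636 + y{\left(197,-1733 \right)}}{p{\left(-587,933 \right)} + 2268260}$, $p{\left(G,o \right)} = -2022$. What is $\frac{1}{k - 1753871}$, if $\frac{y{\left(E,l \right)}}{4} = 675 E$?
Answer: $- \frac{1133119}{1987347293357} \approx -5.7017 \cdot 10^{-7}$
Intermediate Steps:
$y{\left(E,l \right)} = 2700 E$ ($y{\left(E,l \right)} = 4 \cdot 675 E = 2700 E$)
$k = - \frac{2739708}{1133119}$ ($k = -4 + \frac{3053636 + 2700 \cdot 197}{-2022 + 2268260} = -4 + \frac{3053636 + 531900}{2266238} = -4 + 3585536 \cdot \frac{1}{2266238} = -4 + \frac{1792768}{1133119} = - \frac{2739708}{1133119} \approx -2.4178$)
$\frac{1}{k - 1753871} = \frac{1}{- \frac{2739708}{1133119} - 1753871} = \frac{1}{- \frac{1987347293357}{1133119}} = - \frac{1133119}{1987347293357}$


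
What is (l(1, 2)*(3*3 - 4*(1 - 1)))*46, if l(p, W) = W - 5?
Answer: -1242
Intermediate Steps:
l(p, W) = -5 + W
(l(1, 2)*(3*3 - 4*(1 - 1)))*46 = ((-5 + 2)*(3*3 - 4*(1 - 1)))*46 = -3*(9 - 4*0)*46 = -3*(9 + 0)*46 = -3*9*46 = -27*46 = -1242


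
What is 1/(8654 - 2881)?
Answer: 1/5773 ≈ 0.00017322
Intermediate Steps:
1/(8654 - 2881) = 1/5773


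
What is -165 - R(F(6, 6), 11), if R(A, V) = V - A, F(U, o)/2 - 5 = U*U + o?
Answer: -82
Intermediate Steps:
F(U, o) = 10 + 2*o + 2*U² (F(U, o) = 10 + 2*(U*U + o) = 10 + 2*(U² + o) = 10 + 2*(o + U²) = 10 + (2*o + 2*U²) = 10 + 2*o + 2*U²)
-165 - R(F(6, 6), 11) = -165 - (11 - (10 + 2*6 + 2*6²)) = -165 - (11 - (10 + 12 + 2*36)) = -165 - (11 - (10 + 12 + 72)) = -165 - (11 - 1*94) = -165 - (11 - 94) = -165 - 1*(-83) = -165 + 83 = -82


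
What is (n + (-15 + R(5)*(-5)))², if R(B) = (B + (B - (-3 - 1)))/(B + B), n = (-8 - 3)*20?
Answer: 58564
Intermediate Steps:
n = -220 (n = -11*20 = -220)
R(B) = (4 + 2*B)/(2*B) (R(B) = (B + (B - 1*(-4)))/((2*B)) = (B + (B + 4))*(1/(2*B)) = (B + (4 + B))*(1/(2*B)) = (4 + 2*B)*(1/(2*B)) = (4 + 2*B)/(2*B))
(n + (-15 + R(5)*(-5)))² = (-220 + (-15 + ((2 + 5)/5)*(-5)))² = (-220 + (-15 + ((⅕)*7)*(-5)))² = (-220 + (-15 + (7/5)*(-5)))² = (-220 + (-15 - 7))² = (-220 - 22)² = (-242)² = 58564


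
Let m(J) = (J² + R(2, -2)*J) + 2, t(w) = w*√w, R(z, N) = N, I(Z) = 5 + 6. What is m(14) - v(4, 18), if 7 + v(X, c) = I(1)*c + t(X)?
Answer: -29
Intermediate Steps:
I(Z) = 11
t(w) = w^(3/2)
v(X, c) = -7 + X^(3/2) + 11*c (v(X, c) = -7 + (11*c + X^(3/2)) = -7 + (X^(3/2) + 11*c) = -7 + X^(3/2) + 11*c)
m(J) = 2 + J² - 2*J (m(J) = (J² - 2*J) + 2 = 2 + J² - 2*J)
m(14) - v(4, 18) = (2 + 14² - 2*14) - (-7 + 4^(3/2) + 11*18) = (2 + 196 - 28) - (-7 + 8 + 198) = 170 - 1*199 = 170 - 199 = -29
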